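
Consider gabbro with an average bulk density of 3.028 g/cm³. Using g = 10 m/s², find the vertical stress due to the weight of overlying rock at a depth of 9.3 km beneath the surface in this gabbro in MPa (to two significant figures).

gabbro: 3028 kg/m³ × 10 m/s² × 9300 m = 2.816×10^8 Pa = 281.6 MPa

280 MPa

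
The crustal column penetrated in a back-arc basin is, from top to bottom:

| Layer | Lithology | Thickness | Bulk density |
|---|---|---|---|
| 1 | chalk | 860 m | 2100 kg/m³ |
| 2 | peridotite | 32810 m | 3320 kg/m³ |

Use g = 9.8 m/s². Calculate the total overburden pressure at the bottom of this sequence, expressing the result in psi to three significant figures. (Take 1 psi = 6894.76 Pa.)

chalk: 2100 kg/m³ × 9.8 m/s² × 860 m = 1.770×10^7 Pa = 2567 psi
peridotite: 3320 kg/m³ × 9.8 m/s² × 32810 m = 1.068×10^9 Pa = 1.548×10^5 psi
Total = 2567 + 1.548×10^5 = 1.5740×10^5 psi

157000 psi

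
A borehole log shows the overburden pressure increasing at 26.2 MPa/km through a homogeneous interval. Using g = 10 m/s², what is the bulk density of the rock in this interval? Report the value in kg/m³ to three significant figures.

2620 kg/m³

ρ = (dP/dz)/g = 26.2 MPa/km / 10 m/s² = 26200 Pa/m / 10 m/s² = 2620.0 kg/m³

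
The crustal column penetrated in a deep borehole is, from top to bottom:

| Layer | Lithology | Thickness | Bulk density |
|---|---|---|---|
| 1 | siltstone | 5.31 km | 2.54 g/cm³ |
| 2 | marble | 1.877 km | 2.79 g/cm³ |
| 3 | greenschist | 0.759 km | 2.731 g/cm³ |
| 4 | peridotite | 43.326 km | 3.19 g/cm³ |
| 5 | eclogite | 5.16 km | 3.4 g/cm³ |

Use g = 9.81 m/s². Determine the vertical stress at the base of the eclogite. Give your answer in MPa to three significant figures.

siltstone: 2540 kg/m³ × 9.81 m/s² × 5310 m = 1.323×10^8 Pa = 132.3 MPa
marble: 2790 kg/m³ × 9.81 m/s² × 1877 m = 5.137×10^7 Pa = 51.37 MPa
greenschist: 2731 kg/m³ × 9.81 m/s² × 759 m = 2.033×10^7 Pa = 20.33 MPa
peridotite: 3190 kg/m³ × 9.81 m/s² × 43326 m = 1.356×10^9 Pa = 1356 MPa
eclogite: 3400 kg/m³ × 9.81 m/s² × 5160 m = 1.721×10^8 Pa = 172.1 MPa
Total = 132.3 + 51.37 + 20.33 + 1356 + 172.1 = 1732.0 MPa

1730 MPa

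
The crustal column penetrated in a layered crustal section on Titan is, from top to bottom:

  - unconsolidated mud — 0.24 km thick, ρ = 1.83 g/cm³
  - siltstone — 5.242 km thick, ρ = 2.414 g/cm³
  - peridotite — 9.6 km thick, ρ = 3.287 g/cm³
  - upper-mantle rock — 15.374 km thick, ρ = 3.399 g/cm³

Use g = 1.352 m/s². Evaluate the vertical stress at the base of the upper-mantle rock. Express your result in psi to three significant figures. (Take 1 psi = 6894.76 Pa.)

unconsolidated mud: 1830 kg/m³ × 1.352 m/s² × 240 m = 5.938×10^5 Pa = 86.12 psi
siltstone: 2414 kg/m³ × 1.352 m/s² × 5242 m = 1.711×10^7 Pa = 2481 psi
peridotite: 3287 kg/m³ × 1.352 m/s² × 9600 m = 4.266×10^7 Pa = 6188 psi
upper-mantle rock: 3399 kg/m³ × 1.352 m/s² × 15374 m = 7.065×10^7 Pa = 10247 psi
Total = 86.12 + 2481 + 6188 + 10247 = 19002 psi

19000 psi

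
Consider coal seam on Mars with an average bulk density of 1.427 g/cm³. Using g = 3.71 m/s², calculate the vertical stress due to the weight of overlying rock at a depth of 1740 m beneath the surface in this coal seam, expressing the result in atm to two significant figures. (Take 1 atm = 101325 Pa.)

91 atm

coal seam: 1427 kg/m³ × 3.71 m/s² × 1740 m = 9.212×10^6 Pa = 90.91 atm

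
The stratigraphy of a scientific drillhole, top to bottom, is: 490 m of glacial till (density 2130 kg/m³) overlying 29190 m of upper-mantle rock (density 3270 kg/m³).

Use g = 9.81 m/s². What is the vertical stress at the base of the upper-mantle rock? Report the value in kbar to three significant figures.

9.47 kbar

glacial till: 2130 kg/m³ × 9.81 m/s² × 490 m = 1.024×10^7 Pa = 0.1024 kbar
upper-mantle rock: 3270 kg/m³ × 9.81 m/s² × 29190 m = 9.364×10^8 Pa = 9.364 kbar
Total = 0.1024 + 9.364 = 9.4662 kbar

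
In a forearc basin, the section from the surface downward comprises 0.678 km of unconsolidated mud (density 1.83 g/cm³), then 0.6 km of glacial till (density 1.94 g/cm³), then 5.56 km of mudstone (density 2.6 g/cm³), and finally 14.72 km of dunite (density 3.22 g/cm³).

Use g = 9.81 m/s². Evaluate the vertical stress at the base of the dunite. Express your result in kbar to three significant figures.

unconsolidated mud: 1830 kg/m³ × 9.81 m/s² × 678 m = 1.217×10^7 Pa = 0.1217 kbar
glacial till: 1940 kg/m³ × 9.81 m/s² × 600 m = 1.142×10^7 Pa = 0.1142 kbar
mudstone: 2600 kg/m³ × 9.81 m/s² × 5560 m = 1.418×10^8 Pa = 1.418 kbar
dunite: 3220 kg/m³ × 9.81 m/s² × 14720 m = 4.650×10^8 Pa = 4.650 kbar
Total = 0.1217 + 0.1142 + 1.418 + 4.650 = 6.3038 kbar

6.30 kbar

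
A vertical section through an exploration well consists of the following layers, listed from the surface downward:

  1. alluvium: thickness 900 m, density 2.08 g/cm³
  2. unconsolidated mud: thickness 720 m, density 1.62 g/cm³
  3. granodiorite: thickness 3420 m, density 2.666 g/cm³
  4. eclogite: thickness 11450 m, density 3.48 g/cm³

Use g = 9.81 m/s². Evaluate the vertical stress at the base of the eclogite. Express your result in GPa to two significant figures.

alluvium: 2080 kg/m³ × 9.81 m/s² × 900 m = 1.836×10^7 Pa = 0.01836 GPa
unconsolidated mud: 1620 kg/m³ × 9.81 m/s² × 720 m = 1.144×10^7 Pa = 0.01144 GPa
granodiorite: 2666 kg/m³ × 9.81 m/s² × 3420 m = 8.944×10^7 Pa = 0.08944 GPa
eclogite: 3480 kg/m³ × 9.81 m/s² × 11450 m = 3.909×10^8 Pa = 0.3909 GPa
Total = 0.01836 + 0.01144 + 0.08944 + 0.3909 = 0.51014 GPa

0.51 GPa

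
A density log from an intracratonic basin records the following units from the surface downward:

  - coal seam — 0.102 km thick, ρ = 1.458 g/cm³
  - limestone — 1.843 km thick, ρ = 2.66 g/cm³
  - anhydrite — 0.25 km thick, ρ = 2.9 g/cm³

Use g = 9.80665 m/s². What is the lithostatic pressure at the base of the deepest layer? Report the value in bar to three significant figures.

coal seam: 1458 kg/m³ × 9.80665 m/s² × 102 m = 1.458×10^6 Pa = 14.58 bar
limestone: 2660 kg/m³ × 9.80665 m/s² × 1843 m = 4.808×10^7 Pa = 480.8 bar
anhydrite: 2900 kg/m³ × 9.80665 m/s² × 250 m = 7.110×10^6 Pa = 71.10 bar
Total = 14.58 + 480.8 + 71.10 = 566.44 bar

566 bar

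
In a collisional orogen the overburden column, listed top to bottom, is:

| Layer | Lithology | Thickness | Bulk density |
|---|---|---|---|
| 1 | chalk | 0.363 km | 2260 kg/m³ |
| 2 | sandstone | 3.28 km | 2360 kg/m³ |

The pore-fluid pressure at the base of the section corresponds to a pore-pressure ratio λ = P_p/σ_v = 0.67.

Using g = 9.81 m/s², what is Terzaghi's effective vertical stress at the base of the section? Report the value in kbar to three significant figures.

Overburden (lithostatic) stress σ_v:
chalk: 2260 kg/m³ × 9.81 m/s² × 363 m = 8.048×10^6 Pa = 8.048 MPa
sandstone: 2360 kg/m³ × 9.81 m/s² × 3280 m = 7.594×10^7 Pa = 75.94 MPa
Total = 8.048 + 75.94 = 83.985 MPa
Pore pressure P_p = λ·σ_v = 0.67 × 83.99 MPa = 56.27 MPa
Effective stress σ' = σ_v − P_p = 83.99 − 56.27 = 27.715 MPa = 0.27715 kbar

0.277 kbar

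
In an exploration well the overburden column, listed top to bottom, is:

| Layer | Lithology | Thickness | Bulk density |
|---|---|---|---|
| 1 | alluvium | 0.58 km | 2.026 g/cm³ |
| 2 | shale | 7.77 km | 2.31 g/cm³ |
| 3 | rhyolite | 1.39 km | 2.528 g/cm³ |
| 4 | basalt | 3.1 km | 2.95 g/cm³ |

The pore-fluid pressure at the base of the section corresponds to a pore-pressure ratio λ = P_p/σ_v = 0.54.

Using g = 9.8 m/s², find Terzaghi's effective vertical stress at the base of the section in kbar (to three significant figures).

1.43 kbar

Overburden (lithostatic) stress σ_v:
alluvium: 2026 kg/m³ × 9.8 m/s² × 580 m = 1.152×10^7 Pa = 11.52 MPa
shale: 2310 kg/m³ × 9.8 m/s² × 7770 m = 1.759×10^8 Pa = 175.9 MPa
rhyolite: 2528 kg/m³ × 9.8 m/s² × 1390 m = 3.444×10^7 Pa = 34.44 MPa
basalt: 2950 kg/m³ × 9.8 m/s² × 3100 m = 8.962×10^7 Pa = 89.62 MPa
Total = 11.52 + 175.9 + 34.44 + 89.62 = 311.47 MPa
Pore pressure P_p = λ·σ_v = 0.54 × 311.5 MPa = 168.2 MPa
Effective stress σ' = σ_v − P_p = 311.5 − 168.2 = 143.28 MPa = 1.4328 kbar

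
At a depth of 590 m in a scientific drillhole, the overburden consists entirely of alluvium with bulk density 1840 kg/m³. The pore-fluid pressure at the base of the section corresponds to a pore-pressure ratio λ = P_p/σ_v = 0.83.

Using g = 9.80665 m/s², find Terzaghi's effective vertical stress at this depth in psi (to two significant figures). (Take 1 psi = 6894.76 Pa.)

Overburden (lithostatic) stress σ_v:
alluvium: 1840 kg/m³ × 9.80665 m/s² × 590 m = 1.065×10^7 Pa = 10.65 MPa
Pore pressure P_p = λ·σ_v = 0.83 × 10.65 MPa = 8.836 MPa
Effective stress σ' = σ_v − P_p = 10.65 − 8.836 = 1.8098 MPa = 262.49 psi

260 psi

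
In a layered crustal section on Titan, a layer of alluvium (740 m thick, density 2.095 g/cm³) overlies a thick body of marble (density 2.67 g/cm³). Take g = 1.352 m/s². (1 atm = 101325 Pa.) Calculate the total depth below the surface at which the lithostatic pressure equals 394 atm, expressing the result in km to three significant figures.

Pressure at base of upper layers: 2095×1.352×740 = 2.096×10^6 Pa = 20.69 atm
Remaining pressure to be supplied by marble: 3.992×10^7 − 2.096×10^6 = 3.783×10^7 Pa
Additional depth in marble = 3.783×10^7 Pa / (2670 kg/m³ × 1.352 m/s²) = 10479 m
Total depth = 740 m + 10479 m = 11219 m
= 11.219 km

11.2 km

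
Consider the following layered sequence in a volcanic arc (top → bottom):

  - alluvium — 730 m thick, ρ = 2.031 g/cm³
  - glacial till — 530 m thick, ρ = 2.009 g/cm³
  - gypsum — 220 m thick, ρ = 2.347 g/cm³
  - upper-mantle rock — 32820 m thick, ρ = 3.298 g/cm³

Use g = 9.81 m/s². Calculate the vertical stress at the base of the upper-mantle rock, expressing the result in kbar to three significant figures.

10.9 kbar

alluvium: 2031 kg/m³ × 9.81 m/s² × 730 m = 1.454×10^7 Pa = 0.1454 kbar
glacial till: 2009 kg/m³ × 9.81 m/s² × 530 m = 1.045×10^7 Pa = 0.1045 kbar
gypsum: 2347 kg/m³ × 9.81 m/s² × 220 m = 5.065×10^6 Pa = 0.05065 kbar
upper-mantle rock: 3298 kg/m³ × 9.81 m/s² × 32820 m = 1.062×10^9 Pa = 10.62 kbar
Total = 0.1454 + 0.1045 + 0.05065 + 10.62 = 10.919 kbar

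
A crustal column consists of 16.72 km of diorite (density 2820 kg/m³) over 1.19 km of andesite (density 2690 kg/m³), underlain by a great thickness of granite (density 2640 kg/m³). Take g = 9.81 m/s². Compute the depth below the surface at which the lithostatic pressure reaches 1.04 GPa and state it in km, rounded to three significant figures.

Pressure at base of upper layers: 2820×9.81×16720 + 2690×9.81×1190 = 4.939×10^8 Pa = 0.4939 GPa
Remaining pressure to be supplied by granite: 1.040×10^9 − 4.939×10^8 = 5.461×10^8 Pa
Additional depth in granite = 5.461×10^8 Pa / (2640 kg/m³ × 9.81 m/s²) = 21084 m
Total depth = 17910 m + 21084 m = 38994 m
= 38.994 km

39.0 km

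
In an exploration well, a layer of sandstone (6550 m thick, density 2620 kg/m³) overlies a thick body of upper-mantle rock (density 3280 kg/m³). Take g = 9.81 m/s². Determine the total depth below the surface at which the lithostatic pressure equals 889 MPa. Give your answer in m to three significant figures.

Pressure at base of upper layers: 2620×9.81×6550 = 1.683×10^8 Pa = 168.3 MPa
Remaining pressure to be supplied by upper-mantle rock: 8.890×10^8 − 1.683×10^8 = 7.207×10^8 Pa
Additional depth in upper-mantle rock = 7.207×10^8 Pa / (3280 kg/m³ × 9.81 m/s²) = 22397 m
Total depth = 6550 m + 22397 m = 28947 m

28900 m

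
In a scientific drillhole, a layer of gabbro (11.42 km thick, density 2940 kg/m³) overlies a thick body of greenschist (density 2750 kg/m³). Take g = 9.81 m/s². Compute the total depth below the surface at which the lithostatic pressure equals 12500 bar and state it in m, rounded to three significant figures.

Pressure at base of upper layers: 2940×9.81×11420 = 3.294×10^8 Pa = 3294 bar
Remaining pressure to be supplied by greenschist: 1.250×10^9 − 3.294×10^8 = 9.206×10^8 Pa
Additional depth in greenschist = 9.206×10^8 Pa / (2750 kg/m³ × 9.81 m/s²) = 34126 m
Total depth = 11420 m + 34126 m = 45546 m

45500 m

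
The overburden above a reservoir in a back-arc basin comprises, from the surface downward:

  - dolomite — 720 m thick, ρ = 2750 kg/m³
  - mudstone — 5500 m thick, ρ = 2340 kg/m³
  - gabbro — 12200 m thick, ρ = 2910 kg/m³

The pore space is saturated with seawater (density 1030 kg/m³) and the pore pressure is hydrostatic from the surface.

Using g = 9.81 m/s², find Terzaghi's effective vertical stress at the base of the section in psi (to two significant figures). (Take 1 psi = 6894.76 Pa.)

Overburden (lithostatic) stress σ_v:
dolomite: 2750 kg/m³ × 9.81 m/s² × 720 m = 1.942×10^7 Pa = 19.42 MPa
mudstone: 2340 kg/m³ × 9.81 m/s² × 5500 m = 1.263×10^8 Pa = 126.3 MPa
gabbro: 2910 kg/m³ × 9.81 m/s² × 12200 m = 3.483×10^8 Pa = 348.3 MPa
Total = 19.42 + 126.3 + 348.3 = 493.95 MPa
Pore pressure P_p = 1030 kg/m³ × 9.81 m/s² × 18420 m = 1.861×10^8 Pa = 186.1 MPa
Effective stress σ' = σ_v − P_p = 494.0 − 186.1 = 307.83 MPa = 44647 psi

45000 psi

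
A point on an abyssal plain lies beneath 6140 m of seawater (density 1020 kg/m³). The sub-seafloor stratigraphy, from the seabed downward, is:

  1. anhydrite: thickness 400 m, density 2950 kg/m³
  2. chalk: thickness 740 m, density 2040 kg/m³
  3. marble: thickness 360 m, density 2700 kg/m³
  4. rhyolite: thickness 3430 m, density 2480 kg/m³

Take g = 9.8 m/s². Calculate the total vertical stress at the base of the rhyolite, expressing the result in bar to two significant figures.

1800 bar

seawater: 1020 kg/m³ × 9.8 m/s² × 6140 m = 6.138×10^7 Pa = 613.8 bar
anhydrite: 2950 kg/m³ × 9.8 m/s² × 400 m = 1.156×10^7 Pa = 115.6 bar
chalk: 2040 kg/m³ × 9.8 m/s² × 740 m = 1.479×10^7 Pa = 147.9 bar
marble: 2700 kg/m³ × 9.8 m/s² × 360 m = 9.526×10^6 Pa = 95.26 bar
rhyolite: 2480 kg/m³ × 9.8 m/s² × 3430 m = 8.336×10^7 Pa = 833.6 bar
Total = 613.8 + 115.6 + 147.9 + 95.26 + 833.6 = 1806.2 bar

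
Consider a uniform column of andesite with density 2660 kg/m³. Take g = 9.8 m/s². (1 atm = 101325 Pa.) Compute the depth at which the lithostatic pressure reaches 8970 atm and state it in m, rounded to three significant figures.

h = P/(ρg) = 8970 atm / (2660 kg/m³ × 9.8 m/s²) = 9.089×10^8 Pa / 26068 Pa/m = 34866 m

34900 m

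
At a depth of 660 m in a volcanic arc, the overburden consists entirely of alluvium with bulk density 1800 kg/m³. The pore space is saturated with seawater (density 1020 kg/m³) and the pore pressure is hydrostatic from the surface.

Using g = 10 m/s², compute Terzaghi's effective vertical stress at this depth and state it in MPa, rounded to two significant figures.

5.1 MPa

Overburden (lithostatic) stress σ_v:
alluvium: 1800 kg/m³ × 10 m/s² × 660 m = 1.188×10^7 Pa = 11.88 MPa
Pore pressure P_p = 1020 kg/m³ × 10 m/s² × 660 m = 6.732×10^6 Pa = 6.732 MPa
Effective stress σ' = σ_v − P_p = 11.88 − 6.732 = 5.1480 MPa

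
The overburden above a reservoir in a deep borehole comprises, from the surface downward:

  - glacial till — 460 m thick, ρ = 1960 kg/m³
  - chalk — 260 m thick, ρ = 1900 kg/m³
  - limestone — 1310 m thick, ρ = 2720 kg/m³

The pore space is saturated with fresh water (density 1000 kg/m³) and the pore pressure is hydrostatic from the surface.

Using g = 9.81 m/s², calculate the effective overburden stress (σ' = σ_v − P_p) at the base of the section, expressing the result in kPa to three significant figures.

Overburden (lithostatic) stress σ_v:
glacial till: 1960 kg/m³ × 9.81 m/s² × 460 m = 8.845×10^6 Pa = 8.845 MPa
chalk: 1900 kg/m³ × 9.81 m/s² × 260 m = 4.846×10^6 Pa = 4.846 MPa
limestone: 2720 kg/m³ × 9.81 m/s² × 1310 m = 3.495×10^7 Pa = 34.95 MPa
Total = 8.845 + 4.846 + 34.95 = 48.646 MPa
Pore pressure P_p = 1000 kg/m³ × 9.81 m/s² × 2030 m = 1.991×10^7 Pa = 19.91 MPa
Effective stress σ' = σ_v − P_p = 48.65 − 19.91 = 28.732 MPa = 28732 kPa

28700 kPa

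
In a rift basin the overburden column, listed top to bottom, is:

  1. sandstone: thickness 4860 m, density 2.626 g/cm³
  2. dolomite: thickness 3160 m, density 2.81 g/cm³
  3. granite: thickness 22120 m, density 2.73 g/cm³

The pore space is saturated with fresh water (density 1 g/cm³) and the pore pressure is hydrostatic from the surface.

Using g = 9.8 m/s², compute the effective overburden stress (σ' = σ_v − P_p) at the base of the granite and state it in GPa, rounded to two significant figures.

Overburden (lithostatic) stress σ_v:
sandstone: 2626 kg/m³ × 9.8 m/s² × 4860 m = 1.251×10^8 Pa = 125.1 MPa
dolomite: 2810 kg/m³ × 9.8 m/s² × 3160 m = 8.702×10^7 Pa = 87.02 MPa
granite: 2730 kg/m³ × 9.8 m/s² × 22120 m = 5.918×10^8 Pa = 591.8 MPa
Total = 125.1 + 87.02 + 591.8 = 803.89 MPa
Pore pressure P_p = 1000 kg/m³ × 9.8 m/s² × 30140 m = 2.954×10^8 Pa = 295.4 MPa
Effective stress σ' = σ_v − P_p = 803.9 − 295.4 = 508.52 MPa = 0.50852 GPa

0.51 GPa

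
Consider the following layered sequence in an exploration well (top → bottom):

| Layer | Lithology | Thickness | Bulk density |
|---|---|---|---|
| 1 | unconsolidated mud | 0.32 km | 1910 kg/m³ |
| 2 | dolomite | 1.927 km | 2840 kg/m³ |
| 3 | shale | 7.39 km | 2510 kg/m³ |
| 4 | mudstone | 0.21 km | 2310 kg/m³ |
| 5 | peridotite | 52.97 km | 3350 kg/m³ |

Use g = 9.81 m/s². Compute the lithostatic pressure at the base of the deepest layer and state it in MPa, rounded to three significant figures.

1990 MPa

unconsolidated mud: 1910 kg/m³ × 9.81 m/s² × 320 m = 5.996×10^6 Pa = 5.996 MPa
dolomite: 2840 kg/m³ × 9.81 m/s² × 1927 m = 5.369×10^7 Pa = 53.69 MPa
shale: 2510 kg/m³ × 9.81 m/s² × 7390 m = 1.820×10^8 Pa = 182.0 MPa
mudstone: 2310 kg/m³ × 9.81 m/s² × 210 m = 4.759×10^6 Pa = 4.759 MPa
peridotite: 3350 kg/m³ × 9.81 m/s² × 52970 m = 1.741×10^9 Pa = 1741 MPa
Total = 5.996 + 53.69 + 182.0 + 4.759 + 1741 = 1987.2 MPa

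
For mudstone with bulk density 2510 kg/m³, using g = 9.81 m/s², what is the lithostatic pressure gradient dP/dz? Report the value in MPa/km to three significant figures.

dP/dz = ρg = 2510 kg/m³ × 9.81 m/s² = 24623 Pa/m
= 24623 Pa/m × (1 MPa/km / 1000.0 Pa/m) = 24.623 MPa/km

24.6 MPa/km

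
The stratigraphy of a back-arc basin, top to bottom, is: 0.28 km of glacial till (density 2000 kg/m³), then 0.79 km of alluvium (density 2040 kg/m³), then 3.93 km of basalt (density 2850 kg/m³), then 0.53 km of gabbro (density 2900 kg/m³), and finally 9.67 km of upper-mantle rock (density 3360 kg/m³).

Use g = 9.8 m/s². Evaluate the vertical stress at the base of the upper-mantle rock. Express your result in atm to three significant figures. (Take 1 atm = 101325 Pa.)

glacial till: 2000 kg/m³ × 9.8 m/s² × 280 m = 5.488×10^6 Pa = 54.16 atm
alluvium: 2040 kg/m³ × 9.8 m/s² × 790 m = 1.579×10^7 Pa = 155.9 atm
basalt: 2850 kg/m³ × 9.8 m/s² × 3930 m = 1.098×10^8 Pa = 1083 atm
gabbro: 2900 kg/m³ × 9.8 m/s² × 530 m = 1.506×10^7 Pa = 148.7 atm
upper-mantle rock: 3360 kg/m³ × 9.8 m/s² × 9670 m = 3.184×10^8 Pa = 3142 atm
Total = 54.16 + 155.9 + 1083 + 148.7 + 3142 = 4584.5 atm

4580 atm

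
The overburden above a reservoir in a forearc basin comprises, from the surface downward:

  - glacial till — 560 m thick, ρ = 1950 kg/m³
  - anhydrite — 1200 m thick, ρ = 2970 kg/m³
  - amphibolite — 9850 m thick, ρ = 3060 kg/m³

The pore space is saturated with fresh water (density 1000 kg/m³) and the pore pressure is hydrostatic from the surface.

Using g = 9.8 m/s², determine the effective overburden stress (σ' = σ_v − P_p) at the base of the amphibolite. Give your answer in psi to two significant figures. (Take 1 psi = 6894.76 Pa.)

33000 psi

Overburden (lithostatic) stress σ_v:
glacial till: 1950 kg/m³ × 9.8 m/s² × 560 m = 1.070×10^7 Pa = 10.70 MPa
anhydrite: 2970 kg/m³ × 9.8 m/s² × 1200 m = 3.493×10^7 Pa = 34.93 MPa
amphibolite: 3060 kg/m³ × 9.8 m/s² × 9850 m = 2.954×10^8 Pa = 295.4 MPa
Total = 10.70 + 34.93 + 295.4 = 341.01 MPa
Pore pressure P_p = 1000 kg/m³ × 9.8 m/s² × 11610 m = 1.138×10^8 Pa = 113.8 MPa
Effective stress σ' = σ_v − P_p = 341.0 − 113.8 = 227.23 MPa = 32957 psi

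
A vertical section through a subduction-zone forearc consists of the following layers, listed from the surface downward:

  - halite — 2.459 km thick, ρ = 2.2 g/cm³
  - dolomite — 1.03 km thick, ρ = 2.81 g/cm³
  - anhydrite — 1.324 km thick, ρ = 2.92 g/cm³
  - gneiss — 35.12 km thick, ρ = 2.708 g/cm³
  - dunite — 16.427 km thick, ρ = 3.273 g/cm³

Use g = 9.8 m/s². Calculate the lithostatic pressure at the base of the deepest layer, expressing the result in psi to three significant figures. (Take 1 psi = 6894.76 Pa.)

229000 psi

halite: 2200 kg/m³ × 9.8 m/s² × 2459 m = 5.302×10^7 Pa = 7689 psi
dolomite: 2810 kg/m³ × 9.8 m/s² × 1030 m = 2.836×10^7 Pa = 4114 psi
anhydrite: 2920 kg/m³ × 9.8 m/s² × 1324 m = 3.789×10^7 Pa = 5495 psi
gneiss: 2708 kg/m³ × 9.8 m/s² × 35120 m = 9.320×10^8 Pa = 1.352×10^5 psi
dunite: 3273 kg/m³ × 9.8 m/s² × 16427 m = 5.269×10^8 Pa = 76421 psi
Total = 7689 + 4114 + 5495 + 1.352×10^5 + 76421 = 2.2890×10^5 psi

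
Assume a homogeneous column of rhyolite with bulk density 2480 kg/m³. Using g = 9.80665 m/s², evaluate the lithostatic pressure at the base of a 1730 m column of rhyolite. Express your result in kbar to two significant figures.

0.42 kbar

rhyolite: 2480 kg/m³ × 9.80665 m/s² × 1730 m = 4.207×10^7 Pa = 0.4207 kbar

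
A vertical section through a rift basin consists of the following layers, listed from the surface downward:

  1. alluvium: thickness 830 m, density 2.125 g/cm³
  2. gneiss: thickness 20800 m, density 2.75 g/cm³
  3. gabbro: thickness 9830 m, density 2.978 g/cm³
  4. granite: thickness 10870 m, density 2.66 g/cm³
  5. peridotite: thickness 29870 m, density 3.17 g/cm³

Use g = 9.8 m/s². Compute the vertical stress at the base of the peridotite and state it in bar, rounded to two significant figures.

21000 bar

alluvium: 2125 kg/m³ × 9.8 m/s² × 830 m = 1.728×10^7 Pa = 172.8 bar
gneiss: 2750 kg/m³ × 9.8 m/s² × 20800 m = 5.606×10^8 Pa = 5606 bar
gabbro: 2978 kg/m³ × 9.8 m/s² × 9830 m = 2.869×10^8 Pa = 2869 bar
granite: 2660 kg/m³ × 9.8 m/s² × 10870 m = 2.834×10^8 Pa = 2834 bar
peridotite: 3170 kg/m³ × 9.8 m/s² × 29870 m = 9.279×10^8 Pa = 9279 bar
Total = 172.8 + 5606 + 2869 + 2834 + 9279 = 20760 bar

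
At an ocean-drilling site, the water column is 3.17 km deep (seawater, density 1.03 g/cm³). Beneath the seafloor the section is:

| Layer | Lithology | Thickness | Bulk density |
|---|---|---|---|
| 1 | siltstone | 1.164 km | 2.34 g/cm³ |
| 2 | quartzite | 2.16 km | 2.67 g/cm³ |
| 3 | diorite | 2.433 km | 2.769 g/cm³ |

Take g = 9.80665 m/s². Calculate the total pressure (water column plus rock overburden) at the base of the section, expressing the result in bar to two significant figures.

1800 bar

seawater: 1030 kg/m³ × 9.80665 m/s² × 3170 m = 3.202×10^7 Pa = 320.2 bar
siltstone: 2340 kg/m³ × 9.80665 m/s² × 1164 m = 2.671×10^7 Pa = 267.1 bar
quartzite: 2670 kg/m³ × 9.80665 m/s² × 2160 m = 5.656×10^7 Pa = 565.6 bar
diorite: 2769 kg/m³ × 9.80665 m/s² × 2433 m = 6.607×10^7 Pa = 660.7 bar
Total = 320.2 + 267.1 + 565.6 + 660.7 = 1813.5 bar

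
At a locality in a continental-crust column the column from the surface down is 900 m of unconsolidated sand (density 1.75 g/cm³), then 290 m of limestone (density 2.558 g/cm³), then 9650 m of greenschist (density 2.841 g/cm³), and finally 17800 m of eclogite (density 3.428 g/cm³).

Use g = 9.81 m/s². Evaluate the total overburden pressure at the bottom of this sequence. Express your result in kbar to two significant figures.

unconsolidated sand: 1750 kg/m³ × 9.81 m/s² × 900 m = 1.545×10^7 Pa = 0.1545 kbar
limestone: 2558 kg/m³ × 9.81 m/s² × 290 m = 7.277×10^6 Pa = 0.07277 kbar
greenschist: 2841 kg/m³ × 9.81 m/s² × 9650 m = 2.689×10^8 Pa = 2.689 kbar
eclogite: 3428 kg/m³ × 9.81 m/s² × 17800 m = 5.986×10^8 Pa = 5.986 kbar
Total = 0.1545 + 0.07277 + 2.689 + 5.986 = 8.9027 kbar

8.9 kbar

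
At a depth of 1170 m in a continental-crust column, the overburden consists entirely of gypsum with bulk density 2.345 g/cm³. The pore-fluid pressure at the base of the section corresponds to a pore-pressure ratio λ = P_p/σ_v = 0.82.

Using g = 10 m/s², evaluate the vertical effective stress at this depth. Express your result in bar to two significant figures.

Overburden (lithostatic) stress σ_v:
gypsum: 2345 kg/m³ × 10 m/s² × 1170 m = 2.744×10^7 Pa = 27.44 MPa
Pore pressure P_p = λ·σ_v = 0.82 × 27.44 MPa = 22.50 MPa
Effective stress σ' = σ_v − P_p = 27.44 − 22.50 = 4.9386 MPa = 49.386 bar

49 bar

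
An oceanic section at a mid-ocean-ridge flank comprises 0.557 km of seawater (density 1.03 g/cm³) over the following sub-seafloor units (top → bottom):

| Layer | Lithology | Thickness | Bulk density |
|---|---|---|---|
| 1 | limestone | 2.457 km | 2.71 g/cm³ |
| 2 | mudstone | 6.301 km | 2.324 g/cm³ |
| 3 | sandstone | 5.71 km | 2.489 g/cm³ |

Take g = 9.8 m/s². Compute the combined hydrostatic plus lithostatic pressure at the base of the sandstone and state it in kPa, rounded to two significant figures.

seawater: 1030 kg/m³ × 9.8 m/s² × 557 m = 5.622×10^6 Pa = 5622 kPa
limestone: 2710 kg/m³ × 9.8 m/s² × 2457 m = 6.525×10^7 Pa = 65253 kPa
mudstone: 2324 kg/m³ × 9.8 m/s² × 6301 m = 1.435×10^8 Pa = 1.435×10^5 kPa
sandstone: 2489 kg/m³ × 9.8 m/s² × 5710 m = 1.393×10^8 Pa = 1.393×10^5 kPa
Total = 5622 + 65253 + 1.435×10^5 + 1.393×10^5 = 3.5366×10^5 kPa

350000 kPa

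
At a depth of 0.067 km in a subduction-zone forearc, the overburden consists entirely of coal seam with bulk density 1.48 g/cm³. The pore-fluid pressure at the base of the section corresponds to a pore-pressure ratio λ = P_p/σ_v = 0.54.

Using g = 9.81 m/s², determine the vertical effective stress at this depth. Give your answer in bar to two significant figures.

4.5 bar

Overburden (lithostatic) stress σ_v:
coal seam: 1480 kg/m³ × 9.81 m/s² × 67 m = 9.728×10^5 Pa = 0.9728 MPa
Pore pressure P_p = λ·σ_v = 0.54 × 0.9728 MPa = 0.5253 MPa
Effective stress σ' = σ_v − P_p = 0.9728 − 0.5253 = 0.44747 MPa = 4.4747 bar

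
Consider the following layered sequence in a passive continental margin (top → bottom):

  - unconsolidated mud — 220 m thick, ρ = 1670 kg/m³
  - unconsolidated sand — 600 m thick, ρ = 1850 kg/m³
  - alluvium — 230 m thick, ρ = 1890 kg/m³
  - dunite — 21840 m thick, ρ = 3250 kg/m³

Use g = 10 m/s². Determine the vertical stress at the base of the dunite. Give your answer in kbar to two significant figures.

unconsolidated mud: 1670 kg/m³ × 10 m/s² × 220 m = 3.674×10^6 Pa = 0.03674 kbar
unconsolidated sand: 1850 kg/m³ × 10 m/s² × 600 m = 1.110×10^7 Pa = 0.1110 kbar
alluvium: 1890 kg/m³ × 10 m/s² × 230 m = 4.347×10^6 Pa = 0.04347 kbar
dunite: 3250 kg/m³ × 10 m/s² × 21840 m = 7.098×10^8 Pa = 7.098 kbar
Total = 0.03674 + 0.1110 + 0.04347 + 7.098 = 7.2892 kbar

7.3 kbar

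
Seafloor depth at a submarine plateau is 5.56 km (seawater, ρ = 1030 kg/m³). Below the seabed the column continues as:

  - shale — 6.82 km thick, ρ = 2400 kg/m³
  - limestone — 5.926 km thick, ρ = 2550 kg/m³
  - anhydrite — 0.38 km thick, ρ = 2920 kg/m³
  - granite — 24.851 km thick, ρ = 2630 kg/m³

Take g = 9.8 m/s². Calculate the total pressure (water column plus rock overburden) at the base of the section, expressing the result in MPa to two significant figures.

seawater: 1030 kg/m³ × 9.8 m/s² × 5560 m = 5.612×10^7 Pa = 56.12 MPa
shale: 2400 kg/m³ × 9.8 m/s² × 6820 m = 1.604×10^8 Pa = 160.4 MPa
limestone: 2550 kg/m³ × 9.8 m/s² × 5926 m = 1.481×10^8 Pa = 148.1 MPa
anhydrite: 2920 kg/m³ × 9.8 m/s² × 380 m = 1.087×10^7 Pa = 10.87 MPa
granite: 2630 kg/m³ × 9.8 m/s² × 24851 m = 6.405×10^8 Pa = 640.5 MPa
Total = 56.12 + 160.4 + 148.1 + 10.87 + 640.5 = 1016.0 MPa

1000 MPa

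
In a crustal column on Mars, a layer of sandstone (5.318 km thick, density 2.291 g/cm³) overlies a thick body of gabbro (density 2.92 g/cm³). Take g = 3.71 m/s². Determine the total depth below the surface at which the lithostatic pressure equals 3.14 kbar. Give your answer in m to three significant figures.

30100 m

Pressure at base of upper layers: 2291×3.71×5318 = 4.520×10^7 Pa = 0.4520 kbar
Remaining pressure to be supplied by gabbro: 3.140×10^8 − 4.520×10^7 = 2.688×10^8 Pa
Additional depth in gabbro = 2.688×10^8 Pa / (2920 kg/m³ × 3.71 m/s²) = 24813 m
Total depth = 5318 m + 24813 m = 30131 m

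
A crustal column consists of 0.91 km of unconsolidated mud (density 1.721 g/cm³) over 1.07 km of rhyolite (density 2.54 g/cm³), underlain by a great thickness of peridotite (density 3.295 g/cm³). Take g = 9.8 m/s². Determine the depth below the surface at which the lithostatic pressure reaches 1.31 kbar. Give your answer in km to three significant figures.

Pressure at base of upper layers: 1721×9.8×910 + 2540×9.8×1070 = 4.198×10^7 Pa = 0.4198 kbar
Remaining pressure to be supplied by peridotite: 1.310×10^8 − 4.198×10^7 = 8.902×10^7 Pa
Additional depth in peridotite = 8.902×10^7 Pa / (3295 kg/m³ × 9.8 m/s²) = 2756.7 m
Total depth = 1980 m + 2756.7 m = 4736.7 m
= 4.7367 km

4.74 km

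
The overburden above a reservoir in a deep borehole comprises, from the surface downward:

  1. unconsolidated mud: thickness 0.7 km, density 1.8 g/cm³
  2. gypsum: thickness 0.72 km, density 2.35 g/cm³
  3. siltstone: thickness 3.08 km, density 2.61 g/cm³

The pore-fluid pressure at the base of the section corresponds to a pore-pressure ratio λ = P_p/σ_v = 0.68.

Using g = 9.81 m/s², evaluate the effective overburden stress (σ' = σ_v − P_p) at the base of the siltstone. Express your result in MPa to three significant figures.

Overburden (lithostatic) stress σ_v:
unconsolidated mud: 1800 kg/m³ × 9.81 m/s² × 700 m = 1.236×10^7 Pa = 12.36 MPa
gypsum: 2350 kg/m³ × 9.81 m/s² × 720 m = 1.660×10^7 Pa = 16.60 MPa
siltstone: 2610 kg/m³ × 9.81 m/s² × 3080 m = 7.886×10^7 Pa = 78.86 MPa
Total = 12.36 + 16.60 + 78.86 = 107.82 MPa
Pore pressure P_p = λ·σ_v = 0.68 × 107.8 MPa = 73.32 MPa
Effective stress σ' = σ_v − P_p = 107.8 − 73.32 = 34.502 MPa

34.5 MPa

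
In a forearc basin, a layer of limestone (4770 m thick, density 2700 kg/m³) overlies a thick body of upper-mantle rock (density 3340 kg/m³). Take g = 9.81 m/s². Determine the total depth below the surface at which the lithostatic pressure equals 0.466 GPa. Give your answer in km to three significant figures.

15.1 km

Pressure at base of upper layers: 2700×9.81×4770 = 1.263×10^8 Pa = 0.1263 GPa
Remaining pressure to be supplied by upper-mantle rock: 4.660×10^8 − 1.263×10^8 = 3.397×10^8 Pa
Additional depth in upper-mantle rock = 3.397×10^8 Pa / (3340 kg/m³ × 9.81 m/s²) = 10366 m
Total depth = 4770 m + 10366 m = 15136 m
= 15.136 km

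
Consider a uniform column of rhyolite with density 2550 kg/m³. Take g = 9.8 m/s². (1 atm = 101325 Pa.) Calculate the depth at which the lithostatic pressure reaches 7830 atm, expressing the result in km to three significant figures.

h = P/(ρg) = 7830 atm / (2550 kg/m³ × 9.8 m/s²) = 7.934×10^8 Pa / 24990 Pa/m = 31748 m
= 31.748 km

31.7 km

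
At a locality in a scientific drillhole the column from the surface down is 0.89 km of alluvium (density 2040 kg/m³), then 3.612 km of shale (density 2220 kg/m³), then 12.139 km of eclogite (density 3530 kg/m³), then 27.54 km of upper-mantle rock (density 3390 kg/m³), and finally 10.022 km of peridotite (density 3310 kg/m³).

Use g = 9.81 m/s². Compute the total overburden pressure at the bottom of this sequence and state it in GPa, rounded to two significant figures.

alluvium: 2040 kg/m³ × 9.81 m/s² × 890 m = 1.781×10^7 Pa = 0.01781 GPa
shale: 2220 kg/m³ × 9.81 m/s² × 3612 m = 7.866×10^7 Pa = 0.07866 GPa
eclogite: 3530 kg/m³ × 9.81 m/s² × 12139 m = 4.204×10^8 Pa = 0.4204 GPa
upper-mantle rock: 3390 kg/m³ × 9.81 m/s² × 27540 m = 9.159×10^8 Pa = 0.9159 GPa
peridotite: 3310 kg/m³ × 9.81 m/s² × 10022 m = 3.254×10^8 Pa = 0.3254 GPa
Total = 0.01781 + 0.07866 + 0.4204 + 0.9159 + 0.3254 = 1.7581 GPa

1.8 GPa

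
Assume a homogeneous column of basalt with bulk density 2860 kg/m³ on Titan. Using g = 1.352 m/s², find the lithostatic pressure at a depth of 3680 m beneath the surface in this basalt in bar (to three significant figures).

basalt: 2860 kg/m³ × 1.352 m/s² × 3680 m = 1.423×10^7 Pa = 142.3 bar

142 bar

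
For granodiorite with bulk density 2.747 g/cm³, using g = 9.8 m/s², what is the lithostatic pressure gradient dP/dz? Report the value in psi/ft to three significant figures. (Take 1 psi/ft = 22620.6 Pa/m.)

1.19 psi/ft

dP/dz = ρg = 2747 kg/m³ × 9.8 m/s² = 26921 Pa/m
= 26921 Pa/m × (1 psi/ft / 22621 Pa/m) = 1.1901 psi/ft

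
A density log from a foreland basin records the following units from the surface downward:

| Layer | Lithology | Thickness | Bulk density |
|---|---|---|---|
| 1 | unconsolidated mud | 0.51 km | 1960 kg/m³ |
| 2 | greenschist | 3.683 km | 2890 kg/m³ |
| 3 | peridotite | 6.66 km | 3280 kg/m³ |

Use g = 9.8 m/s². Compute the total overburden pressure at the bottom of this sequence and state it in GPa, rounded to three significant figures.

0.328 GPa

unconsolidated mud: 1960 kg/m³ × 9.8 m/s² × 510 m = 9.796×10^6 Pa = 9.796×10^-3 GPa
greenschist: 2890 kg/m³ × 9.8 m/s² × 3683 m = 1.043×10^8 Pa = 0.1043 GPa
peridotite: 3280 kg/m³ × 9.8 m/s² × 6660 m = 2.141×10^8 Pa = 0.2141 GPa
Total = 9.796×10^-3 + 0.1043 + 0.2141 = 0.32819 GPa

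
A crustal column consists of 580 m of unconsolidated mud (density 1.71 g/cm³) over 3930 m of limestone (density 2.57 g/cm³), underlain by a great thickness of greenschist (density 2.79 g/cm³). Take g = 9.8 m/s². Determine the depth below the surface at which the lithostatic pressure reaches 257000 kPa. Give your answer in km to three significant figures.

Pressure at base of upper layers: 1710×9.8×580 + 2570×9.8×3930 = 1.087×10^8 Pa = 1.087×10^5 kPa
Remaining pressure to be supplied by greenschist: 2.570×10^8 − 1.087×10^8 = 1.483×10^8 Pa
Additional depth in greenschist = 1.483×10^8 Pa / (2790 kg/m³ × 9.8 m/s²) = 5423.9 m
Total depth = 4510 m + 5423.9 m = 9933.9 m
= 9.9339 km

9.93 km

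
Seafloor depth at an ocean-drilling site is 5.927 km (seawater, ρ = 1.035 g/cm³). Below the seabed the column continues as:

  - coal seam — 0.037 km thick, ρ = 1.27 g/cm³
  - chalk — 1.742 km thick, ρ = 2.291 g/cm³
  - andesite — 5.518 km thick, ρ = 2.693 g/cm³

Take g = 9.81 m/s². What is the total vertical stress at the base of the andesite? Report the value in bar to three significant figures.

2460 bar

seawater: 1035 kg/m³ × 9.81 m/s² × 5927 m = 6.018×10^7 Pa = 601.8 bar
coal seam: 1270 kg/m³ × 9.81 m/s² × 37 m = 4.610×10^5 Pa = 4.610 bar
chalk: 2291 kg/m³ × 9.81 m/s² × 1742 m = 3.915×10^7 Pa = 391.5 bar
andesite: 2693 kg/m³ × 9.81 m/s² × 5518 m = 1.458×10^8 Pa = 1458 bar
Total = 601.8 + 4.610 + 391.5 + 1458 = 2455.7 bar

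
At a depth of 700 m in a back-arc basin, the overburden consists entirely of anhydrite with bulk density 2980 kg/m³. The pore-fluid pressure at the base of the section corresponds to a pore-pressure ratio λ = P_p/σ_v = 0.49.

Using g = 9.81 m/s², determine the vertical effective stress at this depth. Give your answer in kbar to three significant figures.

0.104 kbar

Overburden (lithostatic) stress σ_v:
anhydrite: 2980 kg/m³ × 9.81 m/s² × 700 m = 2.046×10^7 Pa = 20.46 MPa
Pore pressure P_p = λ·σ_v = 0.49 × 20.46 MPa = 10.03 MPa
Effective stress σ' = σ_v − P_p = 20.46 − 10.03 = 10.436 MPa = 0.10436 kbar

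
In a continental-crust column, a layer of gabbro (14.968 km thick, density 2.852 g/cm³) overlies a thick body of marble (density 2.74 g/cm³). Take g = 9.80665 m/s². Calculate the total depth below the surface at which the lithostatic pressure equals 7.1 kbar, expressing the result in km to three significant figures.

Pressure at base of upper layers: 2852×9.80665×14968 = 4.186×10^8 Pa = 4.186 kbar
Remaining pressure to be supplied by marble: 7.100×10^8 − 4.186×10^8 = 2.914×10^8 Pa
Additional depth in marble = 2.914×10^8 Pa / (2740 kg/m³ × 9.80665 m/s²) = 10843 m
Total depth = 14968 m + 10843 m = 25811 m
= 25.811 km

25.8 km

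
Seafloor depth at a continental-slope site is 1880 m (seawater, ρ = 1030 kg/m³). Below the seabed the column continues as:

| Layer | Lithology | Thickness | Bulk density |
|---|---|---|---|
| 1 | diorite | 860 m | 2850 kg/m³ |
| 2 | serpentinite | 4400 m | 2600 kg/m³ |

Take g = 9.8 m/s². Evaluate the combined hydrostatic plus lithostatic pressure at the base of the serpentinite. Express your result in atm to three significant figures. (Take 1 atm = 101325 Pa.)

seawater: 1030 kg/m³ × 9.8 m/s² × 1880 m = 1.898×10^7 Pa = 187.3 atm
diorite: 2850 kg/m³ × 9.8 m/s² × 860 m = 2.402×10^7 Pa = 237.1 atm
serpentinite: 2600 kg/m³ × 9.8 m/s² × 4400 m = 1.121×10^8 Pa = 1106 atm
Total = 187.3 + 237.1 + 1106 = 1530.8 atm

1530 atm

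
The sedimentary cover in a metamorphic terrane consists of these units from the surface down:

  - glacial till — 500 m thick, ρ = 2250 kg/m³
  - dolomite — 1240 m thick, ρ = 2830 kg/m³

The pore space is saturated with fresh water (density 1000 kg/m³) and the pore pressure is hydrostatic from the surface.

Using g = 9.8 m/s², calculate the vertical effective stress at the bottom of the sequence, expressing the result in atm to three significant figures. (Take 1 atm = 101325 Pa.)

280 atm

Overburden (lithostatic) stress σ_v:
glacial till: 2250 kg/m³ × 9.8 m/s² × 500 m = 1.103×10^7 Pa = 11.03 MPa
dolomite: 2830 kg/m³ × 9.8 m/s² × 1240 m = 3.439×10^7 Pa = 34.39 MPa
Total = 11.03 + 34.39 = 45.415 MPa
Pore pressure P_p = 1000 kg/m³ × 9.8 m/s² × 1740 m = 1.705×10^7 Pa = 17.05 MPa
Effective stress σ' = σ_v − P_p = 45.42 − 17.05 = 28.363 MPa = 279.92 atm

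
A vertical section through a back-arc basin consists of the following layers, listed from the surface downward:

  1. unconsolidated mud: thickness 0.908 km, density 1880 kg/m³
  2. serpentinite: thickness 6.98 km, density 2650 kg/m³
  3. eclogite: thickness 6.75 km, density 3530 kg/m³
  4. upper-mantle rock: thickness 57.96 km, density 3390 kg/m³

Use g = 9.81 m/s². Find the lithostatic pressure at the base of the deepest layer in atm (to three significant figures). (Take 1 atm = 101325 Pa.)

23300 atm

unconsolidated mud: 1880 kg/m³ × 9.81 m/s² × 908 m = 1.675×10^7 Pa = 165.3 atm
serpentinite: 2650 kg/m³ × 9.81 m/s² × 6980 m = 1.815×10^8 Pa = 1791 atm
eclogite: 3530 kg/m³ × 9.81 m/s² × 6750 m = 2.337×10^8 Pa = 2307 atm
upper-mantle rock: 3390 kg/m³ × 9.81 m/s² × 57960 m = 1.928×10^9 Pa = 19023 atm
Total = 165.3 + 1791 + 2307 + 19023 = 23286 atm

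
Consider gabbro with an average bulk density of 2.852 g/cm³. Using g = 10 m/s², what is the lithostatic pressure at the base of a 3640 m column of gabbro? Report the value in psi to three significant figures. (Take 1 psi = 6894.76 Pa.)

15100 psi

gabbro: 2852 kg/m³ × 10 m/s² × 3640 m = 1.038×10^8 Pa = 15057 psi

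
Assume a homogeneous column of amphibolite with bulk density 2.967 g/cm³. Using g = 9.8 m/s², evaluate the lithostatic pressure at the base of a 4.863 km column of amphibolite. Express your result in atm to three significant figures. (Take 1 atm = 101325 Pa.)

amphibolite: 2967 kg/m³ × 9.8 m/s² × 4863 m = 1.414×10^8 Pa = 1396 atm

1400 atm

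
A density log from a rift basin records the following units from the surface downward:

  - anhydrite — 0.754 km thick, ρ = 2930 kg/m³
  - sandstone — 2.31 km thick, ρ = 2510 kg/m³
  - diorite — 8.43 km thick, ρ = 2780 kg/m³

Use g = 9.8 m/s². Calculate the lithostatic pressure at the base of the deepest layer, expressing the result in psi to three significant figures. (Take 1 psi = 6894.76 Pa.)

anhydrite: 2930 kg/m³ × 9.8 m/s² × 754 m = 2.165×10^7 Pa = 3140 psi
sandstone: 2510 kg/m³ × 9.8 m/s² × 2310 m = 5.682×10^7 Pa = 8241 psi
diorite: 2780 kg/m³ × 9.8 m/s² × 8430 m = 2.297×10^8 Pa = 33310 psi
Total = 3140 + 8241 + 33310 = 44692 psi

44700 psi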